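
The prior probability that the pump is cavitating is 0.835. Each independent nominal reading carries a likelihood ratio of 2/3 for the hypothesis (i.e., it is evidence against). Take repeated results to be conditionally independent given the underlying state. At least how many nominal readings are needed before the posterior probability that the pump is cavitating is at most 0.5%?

18

Prior odds = 0.835/0.165 = 167/33.
Likelihood ratio per nominal reading = 2/3.
Target posterior odds = 0.005/0.995 = 1/199.
Require (2/3)ⁿ ≤ 1/199 ÷ (167/33) = 33/33233.
(2/3)¹⁷ = 131072/129140163 is still above 33/33233 but (2/3)¹⁸ = 262144/387420489 is at or below it, so n = 18.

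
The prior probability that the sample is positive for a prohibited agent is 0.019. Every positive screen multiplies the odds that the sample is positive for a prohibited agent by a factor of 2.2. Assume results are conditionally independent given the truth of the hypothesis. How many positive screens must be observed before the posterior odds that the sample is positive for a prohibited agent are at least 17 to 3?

8

Prior odds: 0.019 ÷ 0.981 = 19/981.
Likelihood ratio per positive screen = 2.2.
Target odds = 17/3.
Require 2.2ⁿ ≥ 17/3 ÷ (19/981) = 5559/19.
2.2⁷ = 19487171/78125 falls short of 5559/19 but 2.2⁸ = 214358881/390625 reaches it, so n = 8.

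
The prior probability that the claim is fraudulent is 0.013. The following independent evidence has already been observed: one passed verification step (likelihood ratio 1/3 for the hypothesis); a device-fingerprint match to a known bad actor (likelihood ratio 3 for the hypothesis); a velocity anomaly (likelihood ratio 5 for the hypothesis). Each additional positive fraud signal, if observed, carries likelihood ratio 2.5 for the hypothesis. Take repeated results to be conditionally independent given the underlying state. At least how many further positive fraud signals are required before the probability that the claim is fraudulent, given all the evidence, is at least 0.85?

Prior odds = 0.013/0.987 = 13/987.
Combined Bayes factor of the evidence already in hand = (1/3) × 3 × 5 = 5.
Odds after that evidence = (13/987) × 5 = 65/987.
Target odds = 0.85/0.15 = 17/3.
Need 2.5ⁿ ≥ 17/3 ÷ (65/987) = 5593/65.
2.5⁴ = 39.0625 falls short of 5593/65 but 2.5⁵ = 97.65625 reaches it, so n = 5.

5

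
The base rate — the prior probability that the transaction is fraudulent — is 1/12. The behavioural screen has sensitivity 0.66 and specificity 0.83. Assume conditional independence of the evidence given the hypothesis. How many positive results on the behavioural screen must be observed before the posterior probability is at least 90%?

4

Prior odds = (1/12)/(11/12) = 1/11.
False-positive rate = 1 − 0.83 = 0.17; likelihood ratio of a positive = 0.66/0.17 = 66/17.
Target odds: 0.9 ÷ 0.1 = 9.
Require (66/17)ⁿ ≥ 9 ÷ (1/11) = 99.
(66/17)³ = 287496/4913 falls short of 99 but (66/17)⁴ = 18974736/83521 reaches it, so n = 4.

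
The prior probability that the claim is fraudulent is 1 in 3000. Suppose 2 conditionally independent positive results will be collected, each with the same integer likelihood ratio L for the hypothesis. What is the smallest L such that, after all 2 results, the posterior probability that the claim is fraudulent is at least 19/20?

Prior odds = (1/3000)/(2999/3000) = 1/2999.
Target odds = 0.95/0.05 = 19.
Need L² ≥ 19 ÷ (1/2999) = 56981.
238² = 56644 < 56981 ≤ 57121 = 239², so L = 239.

239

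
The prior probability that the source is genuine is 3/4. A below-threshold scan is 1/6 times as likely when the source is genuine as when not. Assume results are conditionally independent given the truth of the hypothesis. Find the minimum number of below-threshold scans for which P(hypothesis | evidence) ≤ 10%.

2

Prior odds = 0.75/0.25 = 3.
Likelihood ratio per below-threshold scan = 1/6.
Target posterior odds = 0.1/0.9 = 1/9.
Need 3 × (1/6)ⁿ ≤ 1/9, i.e. (1/6)ⁿ ≤ 1/27.
(1/6)¹ = 1/6 is still above 1/27 but (1/6)² = 1/36 is at or below it, so n = 2.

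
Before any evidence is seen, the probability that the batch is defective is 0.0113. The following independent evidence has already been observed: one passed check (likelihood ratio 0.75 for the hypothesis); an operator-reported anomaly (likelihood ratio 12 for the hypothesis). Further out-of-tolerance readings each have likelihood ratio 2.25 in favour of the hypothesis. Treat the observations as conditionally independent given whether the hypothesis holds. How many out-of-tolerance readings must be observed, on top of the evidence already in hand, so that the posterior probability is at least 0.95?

7

Prior odds = 0.0113/0.9887 = 113/9887.
Combined Bayes factor of the evidence already in hand = 0.75 × 12 = 9.
Odds after that evidence = (113/9887) × 9 = 1017/9887.
Target odds = 0.95/0.05 = 19.
Need 2.25ⁿ ≥ 19 ÷ (1017/9887) = 187853/1017.
2.25⁶ = 531441/4096 falls short of 187853/1017 but 2.25⁷ = 4782969/16384 reaches it, so n = 7.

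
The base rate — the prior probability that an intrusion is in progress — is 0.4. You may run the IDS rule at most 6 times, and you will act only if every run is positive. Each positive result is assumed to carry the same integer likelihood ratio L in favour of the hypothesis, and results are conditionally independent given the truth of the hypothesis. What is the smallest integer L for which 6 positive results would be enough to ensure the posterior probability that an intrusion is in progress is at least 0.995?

3

Prior odds = 0.4/0.6 = 2/3.
Target odds = 0.995/0.005 = 199.
Need L⁶ ≥ 199 ÷ (2/3) = 298.5.
2⁶ = 64 < 298.5 ≤ 729 = 3⁶, so L = 3.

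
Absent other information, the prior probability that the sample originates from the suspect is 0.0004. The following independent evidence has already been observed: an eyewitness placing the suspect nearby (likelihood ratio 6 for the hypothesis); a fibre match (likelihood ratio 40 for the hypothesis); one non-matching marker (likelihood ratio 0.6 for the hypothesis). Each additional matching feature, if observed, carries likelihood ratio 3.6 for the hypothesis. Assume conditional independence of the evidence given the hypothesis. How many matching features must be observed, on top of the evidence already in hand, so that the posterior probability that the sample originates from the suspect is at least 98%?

6

Prior odds = 0.0004/0.9996 = 1/2499.
Combined Bayes factor of the evidence already in hand = 6 × 40 × 0.6 = 144.
Odds after that evidence = (1/2499) × 144 = 48/833.
Target odds = 0.98/0.02 = 49.
Need 3.6ⁿ ≥ 49 ÷ (48/833) = 40817/48.
3.6⁵ = 604.66176 falls short of 40817/48 but 3.6⁶ = 34012224/15625 reaches it, so n = 6.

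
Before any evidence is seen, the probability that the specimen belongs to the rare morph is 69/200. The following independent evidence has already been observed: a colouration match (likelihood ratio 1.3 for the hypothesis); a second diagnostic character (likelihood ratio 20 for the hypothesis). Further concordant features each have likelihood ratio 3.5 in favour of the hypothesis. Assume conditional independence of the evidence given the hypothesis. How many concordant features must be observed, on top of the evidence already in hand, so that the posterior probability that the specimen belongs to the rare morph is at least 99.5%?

3

Prior odds = 0.345/0.655 = 69/131.
Combined Bayes factor of the evidence already in hand = 1.3 × 20 = 26.
Odds after that evidence = (69/131) × 26 = 1794/131.
Target odds = 0.995/0.005 = 199.
Need 3.5ⁿ ≥ 199 ÷ (1794/131) = 26069/1794.
3.5² = 12.25 falls short of 26069/1794 but 3.5³ = 42.875 reaches it, so n = 3.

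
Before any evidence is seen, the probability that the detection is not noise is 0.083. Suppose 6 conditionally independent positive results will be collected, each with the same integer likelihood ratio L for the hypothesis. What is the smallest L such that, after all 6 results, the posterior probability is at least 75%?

2

Prior odds = 0.083/0.917 = 83/917.
Target odds = 0.75/0.25 = 3.
Need L⁶ ≥ 3 ÷ (83/917) = 2751/83.
1⁶ = 1 < 2751/83 ≤ 64 = 2⁶, so L = 2.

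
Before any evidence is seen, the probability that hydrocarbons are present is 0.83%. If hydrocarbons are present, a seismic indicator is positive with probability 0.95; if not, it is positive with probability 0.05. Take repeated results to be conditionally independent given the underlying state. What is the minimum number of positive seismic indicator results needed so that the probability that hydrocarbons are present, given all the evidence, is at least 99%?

4

Prior odds = 0.0083/0.9917 = 83/9917.
Likelihood ratio of a positive = 0.95/0.05 = 19.
Target odds: 0.99 ÷ 0.01 = 99.
Require 19ⁿ ≥ 99 ÷ (83/9917) = 981783/83.
19³ = 6859 falls short of 981783/83 but 19⁴ = 130321 reaches it, so n = 4.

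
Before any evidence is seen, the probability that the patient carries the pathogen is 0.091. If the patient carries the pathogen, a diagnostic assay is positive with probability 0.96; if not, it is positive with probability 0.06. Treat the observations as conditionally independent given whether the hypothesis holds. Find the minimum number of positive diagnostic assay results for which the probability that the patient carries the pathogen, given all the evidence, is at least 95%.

Prior odds = 0.091/0.909 = 91/909.
Likelihood ratio of a positive = 0.96/0.06 = 16.
Target posterior odds = 0.95/0.05 = 19.
Need (91/909) × 16ⁿ ≥ 19, i.e. 16ⁿ ≥ 17271/91.
16¹ = 16 falls short of 17271/91 but 16² = 256 reaches it, so n = 2.

2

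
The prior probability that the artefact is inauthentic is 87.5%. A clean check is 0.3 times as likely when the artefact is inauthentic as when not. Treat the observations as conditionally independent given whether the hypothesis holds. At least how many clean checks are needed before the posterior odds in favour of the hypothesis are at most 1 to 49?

Prior odds = 0.875/0.125 = 7.
Likelihood ratio per clean check = 0.3.
Target odds = 1/49.
Require 0.3ⁿ ≤ 1/49 ÷ 7 = 1/343.
0.3⁴ = 0.0081 is still above 1/343 but 0.3⁵ = 243/100000 is at or below it, so n = 5.

5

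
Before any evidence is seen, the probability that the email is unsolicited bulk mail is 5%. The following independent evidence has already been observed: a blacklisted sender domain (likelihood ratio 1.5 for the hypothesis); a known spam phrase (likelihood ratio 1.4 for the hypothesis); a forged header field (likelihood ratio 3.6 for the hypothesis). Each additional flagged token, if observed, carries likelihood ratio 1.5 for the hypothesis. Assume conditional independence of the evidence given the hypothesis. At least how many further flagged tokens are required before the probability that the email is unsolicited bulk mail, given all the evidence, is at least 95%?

Prior odds = 0.05/0.95 = 1/19.
Combined Bayes factor of the evidence already in hand = 1.5 × 1.4 × 3.6 = 7.56.
Odds after that evidence = (1/19) × 7.56 = 189/475.
Target odds = 0.95/0.05 = 19.
Need 1.5ⁿ ≥ 19 ÷ (189/475) = 9025/189.
1.5⁹ = 19683/512 falls short of 9025/189 but 1.5¹⁰ = 59049/1024 reaches it, so n = 10.

10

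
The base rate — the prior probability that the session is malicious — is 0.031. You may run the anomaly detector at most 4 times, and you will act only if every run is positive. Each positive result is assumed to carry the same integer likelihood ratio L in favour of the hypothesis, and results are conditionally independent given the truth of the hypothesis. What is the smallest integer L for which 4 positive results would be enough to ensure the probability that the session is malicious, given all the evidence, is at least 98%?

7

Prior odds = 0.031/0.969 = 31/969.
Target odds = 0.98/0.02 = 49.
Need L⁴ ≥ 49 ÷ (31/969) = 47481/31.
6⁴ = 1296 < 47481/31 ≤ 2401 = 7⁴, so L = 7.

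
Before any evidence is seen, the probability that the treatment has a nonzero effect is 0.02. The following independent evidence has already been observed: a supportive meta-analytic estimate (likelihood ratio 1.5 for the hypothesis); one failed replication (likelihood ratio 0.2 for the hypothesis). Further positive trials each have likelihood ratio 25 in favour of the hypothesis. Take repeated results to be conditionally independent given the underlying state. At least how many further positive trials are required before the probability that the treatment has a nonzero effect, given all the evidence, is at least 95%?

3

Prior odds = 0.02/0.98 = 1/49.
Combined Bayes factor of the evidence already in hand = 1.5 × 0.2 = 0.3.
Odds after that evidence = (1/49) × 0.3 = 3/490.
Target odds = 0.95/0.05 = 19.
Need 25ⁿ ≥ 19 ÷ (3/490) = 9310/3.
25² = 625 falls short of 9310/3 but 25³ = 15625 reaches it, so n = 3.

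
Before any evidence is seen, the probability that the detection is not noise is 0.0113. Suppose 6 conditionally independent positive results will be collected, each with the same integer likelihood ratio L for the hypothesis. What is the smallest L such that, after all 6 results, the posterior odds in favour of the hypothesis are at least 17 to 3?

Prior odds = 0.0113/0.9887 = 113/9887.
Target odds = 17/3.
Need L⁶ ≥ 17/3 ÷ (113/9887) = 168079/339.
2⁶ = 64 < 168079/339 ≤ 729 = 3⁶, so L = 3.

3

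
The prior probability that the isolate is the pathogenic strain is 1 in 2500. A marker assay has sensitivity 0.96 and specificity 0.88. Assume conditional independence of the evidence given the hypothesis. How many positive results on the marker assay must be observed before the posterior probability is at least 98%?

Prior odds: 0.0004 ÷ 0.9996 = 1/2499.
False-positive rate = 1 − 0.88 = 0.12; likelihood ratio of a positive = 0.96/0.12 = 8.
Target odds: 0.98 ÷ 0.02 = 49.
Require 8ⁿ ≥ 49 ÷ (1/2499) = 122451.
8⁵ = 32768 falls short of 122451 but 8⁶ = 262144 reaches it, so n = 6.

6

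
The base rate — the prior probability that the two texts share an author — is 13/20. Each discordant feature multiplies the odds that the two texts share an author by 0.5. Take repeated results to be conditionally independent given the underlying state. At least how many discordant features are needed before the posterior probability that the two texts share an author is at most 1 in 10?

5

Prior odds: 0.65 ÷ 0.35 = 13/7.
Likelihood ratio per discordant feature = 0.5.
Target posterior odds = 0.1/0.9 = 1/9.
Need (13/7) × 0.5ⁿ ≤ 1/9, i.e. 0.5ⁿ ≤ 7/117.
0.5⁴ = 0.0625 is still above 7/117 but 0.5⁵ = 0.03125 is at or below it, so n = 5.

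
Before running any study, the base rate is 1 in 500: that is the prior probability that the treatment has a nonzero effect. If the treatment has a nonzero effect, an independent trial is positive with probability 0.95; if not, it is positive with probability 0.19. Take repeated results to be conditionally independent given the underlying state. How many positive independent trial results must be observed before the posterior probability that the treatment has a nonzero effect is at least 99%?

Prior odds: 0.002 ÷ 0.998 = 1/499.
Likelihood ratio of a positive = 0.95/0.19 = 5.
Target posterior odds = 0.99/0.01 = 99.
Require 5ⁿ ≥ 99 ÷ (1/499) = 49401.
5⁶ = 15625 falls short of 49401 but 5⁷ = 78125 reaches it, so n = 7.

7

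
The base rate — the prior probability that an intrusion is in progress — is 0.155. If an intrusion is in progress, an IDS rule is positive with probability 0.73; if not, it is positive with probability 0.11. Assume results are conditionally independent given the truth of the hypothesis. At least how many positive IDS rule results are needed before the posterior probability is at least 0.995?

Prior odds = 0.155/0.845 = 31/169.
Likelihood ratio of a positive = 0.73/0.11 = 73/11.
Target odds: 0.995 ÷ 0.005 = 199.
Need (31/169) × (73/11)ⁿ ≥ 199, i.e. (73/11)ⁿ ≥ 33631/31.
(73/11)³ = 389017/1331 falls short of 33631/31 but (73/11)⁴ = 28398241/14641 reaches it, so n = 4.

4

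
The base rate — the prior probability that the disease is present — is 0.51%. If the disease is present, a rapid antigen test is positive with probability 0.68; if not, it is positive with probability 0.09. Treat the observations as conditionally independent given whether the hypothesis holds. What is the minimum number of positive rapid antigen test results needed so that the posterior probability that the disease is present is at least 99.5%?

6

Prior odds: 0.0051 ÷ 0.9949 = 51/9949.
Likelihood ratio of a positive = 0.68/0.09 = 68/9.
Target odds: 0.995 ÷ 0.005 = 199.
Need (51/9949) × (68/9)ⁿ ≥ 199, i.e. (68/9)ⁿ ≥ 1979851/51.
(68/9)⁵ ≈24622.5 falls short of 1979851/51 but (68/9)⁶ ≈186037 reaches it, so n = 6.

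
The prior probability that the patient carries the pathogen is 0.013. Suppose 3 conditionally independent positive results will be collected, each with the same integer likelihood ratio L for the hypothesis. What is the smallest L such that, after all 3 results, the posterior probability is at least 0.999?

Prior odds = 0.013/0.987 = 13/987.
Target odds = 0.999/0.001 = 999.
Need L³ ≥ 999 ÷ (13/987) = 986013/13.
42³ = 74088 < 986013/13 ≤ 79507 = 43³, so L = 43.

43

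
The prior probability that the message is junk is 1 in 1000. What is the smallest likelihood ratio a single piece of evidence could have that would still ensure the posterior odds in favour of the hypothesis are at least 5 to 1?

4995

Prior odds = 0.001/0.999 = 1/999.
Target odds = 5.
Required Bayes factor = 5 ÷ (1/999) = 4995.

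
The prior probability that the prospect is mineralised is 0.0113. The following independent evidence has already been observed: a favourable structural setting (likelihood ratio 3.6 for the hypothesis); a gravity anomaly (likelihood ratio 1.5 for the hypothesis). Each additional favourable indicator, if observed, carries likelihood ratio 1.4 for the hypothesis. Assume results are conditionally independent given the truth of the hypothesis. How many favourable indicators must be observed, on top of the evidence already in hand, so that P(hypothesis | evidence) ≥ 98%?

20

Prior odds = 0.0113/0.9887 = 113/9887.
Combined Bayes factor of the evidence already in hand = 3.6 × 1.5 = 5.4.
Odds after that evidence = (113/9887) × 5.4 = 3051/49435.
Target odds = 0.98/0.02 = 49.
Need 1.4ⁿ ≥ 49 ÷ (3051/49435) = 2422315/3051.
1.4¹⁹ ≈597.63 falls short of 2422315/3051 but 1.4²⁰ ≈836.683 reaches it, so n = 20.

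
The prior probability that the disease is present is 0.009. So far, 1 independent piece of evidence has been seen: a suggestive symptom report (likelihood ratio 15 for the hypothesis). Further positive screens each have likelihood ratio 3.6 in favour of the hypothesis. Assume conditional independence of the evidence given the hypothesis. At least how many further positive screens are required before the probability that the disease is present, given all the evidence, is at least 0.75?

3

Prior odds = 0.009/0.991 = 9/991.
Bayes factor of the evidence already in hand = 15.
Odds after that evidence = (9/991) × 15 = 135/991.
Target odds = 0.75/0.25 = 3.
Need 3.6ⁿ ≥ 3 ÷ (135/991) = 991/45.
3.6² = 12.96 falls short of 991/45 but 3.6³ = 46.656 reaches it, so n = 3.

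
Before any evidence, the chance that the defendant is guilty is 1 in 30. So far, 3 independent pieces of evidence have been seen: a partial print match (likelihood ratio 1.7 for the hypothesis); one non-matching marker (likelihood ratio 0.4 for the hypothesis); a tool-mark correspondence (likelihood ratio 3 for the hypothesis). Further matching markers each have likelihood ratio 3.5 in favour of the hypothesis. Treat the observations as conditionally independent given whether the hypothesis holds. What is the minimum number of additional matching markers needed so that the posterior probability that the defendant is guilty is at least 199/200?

Prior odds = (1/30)/(29/30) = 1/29.
Combined Bayes factor of the evidence already in hand = 1.7 × 0.4 × 3 = 2.04.
Odds after that evidence = (1/29) × 2.04 = 51/725.
Target odds = 0.995/0.005 = 199.
Need 3.5ⁿ ≥ 199 ÷ (51/725) = 144275/51.
3.5⁶ = 1838.265625 falls short of 144275/51 but 3.5⁷ = 823543/128 reaches it, so n = 7.

7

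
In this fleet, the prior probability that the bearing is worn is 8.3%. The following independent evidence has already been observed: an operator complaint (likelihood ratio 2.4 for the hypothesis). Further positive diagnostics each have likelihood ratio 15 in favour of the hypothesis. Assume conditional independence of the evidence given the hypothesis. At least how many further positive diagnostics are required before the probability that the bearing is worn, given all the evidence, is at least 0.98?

3

Prior odds = 0.083/0.917 = 83/917.
Bayes factor of the evidence already in hand = 2.4.
Odds after that evidence = (83/917) × 2.4 = 996/4585.
Target odds = 0.98/0.02 = 49.
Need 15ⁿ ≥ 49 ÷ (996/4585) = 224665/996.
15² = 225 falls short of 224665/996 but 15³ = 3375 reaches it, so n = 3.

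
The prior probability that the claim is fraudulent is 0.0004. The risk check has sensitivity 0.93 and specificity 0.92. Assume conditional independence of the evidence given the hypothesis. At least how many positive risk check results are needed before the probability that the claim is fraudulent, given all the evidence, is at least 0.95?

Prior odds: 0.0004 ÷ 0.9996 = 1/2499.
False-positive rate = 1 − 0.92 = 0.08; likelihood ratio of a positive = 0.93/0.08 = 11.625.
Target posterior odds = 0.95/0.05 = 19.
Need (1/2499) × 11.625ⁿ ≥ 19, i.e. 11.625ⁿ ≥ 47481.
11.625⁴ = 74805201/4096 falls short of 47481 but 11.625⁵ ≈212307 reaches it, so n = 5.

5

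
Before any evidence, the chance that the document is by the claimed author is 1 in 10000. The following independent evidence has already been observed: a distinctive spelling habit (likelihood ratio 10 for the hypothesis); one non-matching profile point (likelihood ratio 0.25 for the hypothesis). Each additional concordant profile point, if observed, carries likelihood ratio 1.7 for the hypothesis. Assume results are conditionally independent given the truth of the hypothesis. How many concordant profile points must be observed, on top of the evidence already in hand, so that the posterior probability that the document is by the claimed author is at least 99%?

Prior odds = 0.0001/0.9999 = 1/9999.
Combined Bayes factor of the evidence already in hand = 10 × 0.25 = 2.5.
Odds after that evidence = (1/9999) × 2.5 = 5/19998.
Target odds = 0.99/0.01 = 99.
Need 1.7ⁿ ≥ 99 ÷ (5/19998) = 395960.4.
1.7²⁴ ≈339449 falls short of 395960.4 but 1.7²⁵ ≈577063 reaches it, so n = 25.

25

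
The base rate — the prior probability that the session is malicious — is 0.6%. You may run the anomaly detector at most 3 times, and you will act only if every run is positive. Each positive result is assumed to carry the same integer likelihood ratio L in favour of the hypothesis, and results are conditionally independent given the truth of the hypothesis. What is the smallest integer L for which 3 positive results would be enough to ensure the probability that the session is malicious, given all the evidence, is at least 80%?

9

Prior odds = 0.006/0.994 = 3/497.
Target odds = 0.8/0.2 = 4.
Need L³ ≥ 4 ÷ (3/497) = 1988/3.
8³ = 512 < 1988/3 ≤ 729 = 9³, so L = 9.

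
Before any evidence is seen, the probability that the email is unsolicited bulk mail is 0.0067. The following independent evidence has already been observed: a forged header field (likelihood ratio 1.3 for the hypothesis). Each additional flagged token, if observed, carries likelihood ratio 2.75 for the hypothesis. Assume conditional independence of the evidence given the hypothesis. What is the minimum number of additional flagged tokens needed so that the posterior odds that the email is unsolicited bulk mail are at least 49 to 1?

9

Prior odds = 0.0067/0.9933 = 67/9933.
Bayes factor of the evidence already in hand = 1.3.
Odds after that evidence = (67/9933) × 1.3 = 871/99330.
Target odds = 49.
Need 2.75ⁿ ≥ 49 ÷ (871/99330) = 4867170/871.
2.75⁸ = 214358881/65536 falls short of 4867170/871 but 2.75⁹ ≈8994.86 reaches it, so n = 9.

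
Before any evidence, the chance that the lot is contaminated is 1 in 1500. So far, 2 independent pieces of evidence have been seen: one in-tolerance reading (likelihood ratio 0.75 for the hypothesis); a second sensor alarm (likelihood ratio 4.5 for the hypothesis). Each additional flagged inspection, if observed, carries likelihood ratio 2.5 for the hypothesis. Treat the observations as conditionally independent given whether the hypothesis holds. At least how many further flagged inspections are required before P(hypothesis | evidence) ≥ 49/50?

Prior odds = (1/1500)/(1499/1500) = 1/1499.
Combined Bayes factor of the evidence already in hand = 0.75 × 4.5 = 3.375.
Odds after that evidence = (1/1499) × 3.375 = 27/11992.
Target odds = 0.98/0.02 = 49.
Need 2.5ⁿ ≥ 49 ÷ (27/11992) = 587608/27.
2.5¹⁰ = 9765625/1024 falls short of 587608/27 but 2.5¹¹ = 48828125/2048 reaches it, so n = 11.

11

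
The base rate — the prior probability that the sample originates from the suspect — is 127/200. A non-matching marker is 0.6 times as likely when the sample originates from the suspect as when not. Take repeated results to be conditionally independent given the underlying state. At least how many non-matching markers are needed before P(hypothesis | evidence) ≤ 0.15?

5

Prior odds: 0.635 ÷ 0.365 = 127/73.
Likelihood ratio per non-matching marker = 0.6.
Target odds: 0.15 ÷ 0.85 = 3/17.
Need (127/73) × 0.6ⁿ ≤ 3/17, i.e. 0.6ⁿ ≤ 219/2159.
0.6⁴ = 0.1296 is still above 219/2159 but 0.6⁵ = 0.07776 is at or below it, so n = 5.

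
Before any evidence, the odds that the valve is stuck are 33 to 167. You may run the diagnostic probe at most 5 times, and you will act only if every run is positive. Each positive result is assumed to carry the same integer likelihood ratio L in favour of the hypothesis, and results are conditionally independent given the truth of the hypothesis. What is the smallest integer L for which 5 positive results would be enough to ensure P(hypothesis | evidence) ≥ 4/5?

2

Prior odds = 33/167.
Target odds = 0.8/0.2 = 4.
Need L⁵ ≥ 4 ÷ (33/167) = 668/33.
1⁵ = 1 < 668/33 ≤ 32 = 2⁵, so L = 2.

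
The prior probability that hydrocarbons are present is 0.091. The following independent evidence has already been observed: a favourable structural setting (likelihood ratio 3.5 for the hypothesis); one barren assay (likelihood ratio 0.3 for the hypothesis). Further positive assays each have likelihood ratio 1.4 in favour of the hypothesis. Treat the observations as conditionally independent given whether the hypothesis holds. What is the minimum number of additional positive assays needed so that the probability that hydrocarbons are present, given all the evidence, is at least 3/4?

10

Prior odds = 0.091/0.909 = 91/909.
Combined Bayes factor of the evidence already in hand = 3.5 × 0.3 = 1.05.
Odds after that evidence = (91/909) × 1.05 = 637/6060.
Target odds = 0.75/0.25 = 3.
Need 1.4ⁿ ≥ 3 ÷ (637/6060) = 18180/637.
1.4⁹ = 40353607/1953125 falls short of 18180/637 but 1.4¹⁰ = 282475249/9765625 reaches it, so n = 10.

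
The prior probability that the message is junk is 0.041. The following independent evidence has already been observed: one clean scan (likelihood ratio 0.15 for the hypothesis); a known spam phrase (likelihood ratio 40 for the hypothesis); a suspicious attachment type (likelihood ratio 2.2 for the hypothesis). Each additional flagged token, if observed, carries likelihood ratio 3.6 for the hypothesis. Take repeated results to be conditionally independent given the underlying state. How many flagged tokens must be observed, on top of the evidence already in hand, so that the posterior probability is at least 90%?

Prior odds = 0.041/0.959 = 41/959.
Combined Bayes factor of the evidence already in hand = 0.15 × 40 × 2.2 = 13.2.
Odds after that evidence = (41/959) × 13.2 = 2706/4795.
Target odds = 0.9/0.1 = 9.
Need 3.6ⁿ ≥ 9 ÷ (2706/4795) = 14385/902.
3.6² = 12.96 falls short of 14385/902 but 3.6³ = 46.656 reaches it, so n = 3.

3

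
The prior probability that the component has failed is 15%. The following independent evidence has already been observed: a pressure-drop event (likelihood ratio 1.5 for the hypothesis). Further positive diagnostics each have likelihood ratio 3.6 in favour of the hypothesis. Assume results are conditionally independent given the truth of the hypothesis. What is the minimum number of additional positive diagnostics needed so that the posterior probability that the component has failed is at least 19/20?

Prior odds = 0.15/0.85 = 3/17.
Bayes factor of the evidence already in hand = 1.5.
Odds after that evidence = (3/17) × 1.5 = 9/34.
Target odds = 0.95/0.05 = 19.
Need 3.6ⁿ ≥ 19 ÷ (9/34) = 646/9.
3.6³ = 46.656 falls short of 646/9 but 3.6⁴ = 167.9616 reaches it, so n = 4.

4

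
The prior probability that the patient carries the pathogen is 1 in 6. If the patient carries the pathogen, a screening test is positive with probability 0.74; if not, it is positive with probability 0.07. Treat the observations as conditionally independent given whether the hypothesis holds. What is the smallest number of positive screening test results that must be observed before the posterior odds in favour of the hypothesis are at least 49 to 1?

Prior odds = (1/6)/(5/6) = 0.2.
Likelihood ratio of a positive = 0.74/0.07 = 74/7.
Target odds = 49.
Need 0.2 × (74/7)ⁿ ≥ 49, i.e. (74/7)ⁿ ≥ 245.
(74/7)² = 5476/49 falls short of 245 but (74/7)³ = 405224/343 reaches it, so n = 3.

3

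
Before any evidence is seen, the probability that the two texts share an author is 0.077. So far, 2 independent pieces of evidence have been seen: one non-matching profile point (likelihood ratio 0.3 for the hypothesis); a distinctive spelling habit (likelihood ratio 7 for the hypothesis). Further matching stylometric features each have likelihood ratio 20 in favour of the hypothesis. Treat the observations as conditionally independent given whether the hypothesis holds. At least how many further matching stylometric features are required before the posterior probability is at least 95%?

Prior odds = 0.077/0.923 = 77/923.
Combined Bayes factor of the evidence already in hand = 0.3 × 7 = 2.1.
Odds after that evidence = (77/923) × 2.1 = 1617/9230.
Target odds = 0.95/0.05 = 19.
Need 20ⁿ ≥ 19 ÷ (1617/9230) = 175370/1617.
20¹ = 20 falls short of 175370/1617 but 20² = 400 reaches it, so n = 2.

2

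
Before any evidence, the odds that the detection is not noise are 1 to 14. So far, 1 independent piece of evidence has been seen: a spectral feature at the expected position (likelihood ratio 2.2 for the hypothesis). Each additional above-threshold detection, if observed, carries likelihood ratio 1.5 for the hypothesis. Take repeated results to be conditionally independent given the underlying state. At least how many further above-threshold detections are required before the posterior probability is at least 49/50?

15

Prior odds = 1/14.
Bayes factor of the evidence already in hand = 2.2.
Odds after that evidence = (1/14) × 2.2 = 11/70.
Target odds = 0.98/0.02 = 49.
Need 1.5ⁿ ≥ 49 ÷ (11/70) = 3430/11.
1.5¹⁴ = 4782969/16384 falls short of 3430/11 but 1.5¹⁵ = 14348907/32768 reaches it, so n = 15.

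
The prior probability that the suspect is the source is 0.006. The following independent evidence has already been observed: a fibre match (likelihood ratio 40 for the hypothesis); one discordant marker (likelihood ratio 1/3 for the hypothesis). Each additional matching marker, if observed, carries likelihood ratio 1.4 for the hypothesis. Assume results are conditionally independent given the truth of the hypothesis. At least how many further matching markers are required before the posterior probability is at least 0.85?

Prior odds = 0.006/0.994 = 3/497.
Combined Bayes factor of the evidence already in hand = 40 × (1/3) = 40/3.
Odds after that evidence = (3/497) × 40/3 = 40/497.
Target odds = 0.85/0.15 = 17/3.
Need 1.4ⁿ ≥ 17/3 ÷ (40/497) = 8449/120.
1.4¹² ≈56.6939 falls short of 8449/120 but 1.4¹³ ≈79.3715 reaches it, so n = 13.

13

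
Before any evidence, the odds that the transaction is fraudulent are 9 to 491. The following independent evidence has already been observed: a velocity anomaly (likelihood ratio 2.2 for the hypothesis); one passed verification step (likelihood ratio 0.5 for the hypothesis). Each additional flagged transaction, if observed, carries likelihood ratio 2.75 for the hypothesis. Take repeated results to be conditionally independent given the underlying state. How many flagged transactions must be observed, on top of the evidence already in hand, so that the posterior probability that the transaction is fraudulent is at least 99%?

9

Prior odds = 9/491.
Combined Bayes factor of the evidence already in hand = 2.2 × 0.5 = 1.1.
Odds after that evidence = (9/491) × 1.1 = 99/4910.
Target odds = 0.99/0.01 = 99.
Need 2.75ⁿ ≥ 99 ÷ (99/4910) = 4910.
2.75⁸ = 214358881/65536 falls short of 4910 but 2.75⁹ ≈8994.86 reaches it, so n = 9.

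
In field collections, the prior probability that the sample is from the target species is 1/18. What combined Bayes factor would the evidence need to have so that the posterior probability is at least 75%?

51

Prior odds = (1/18)/(17/18) = 1/17.
Target odds = 0.75/0.25 = 3.
Required Bayes factor = 3 ÷ (1/17) = 51.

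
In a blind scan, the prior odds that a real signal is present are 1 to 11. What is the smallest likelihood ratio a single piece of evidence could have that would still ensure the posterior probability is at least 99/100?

1089

Prior odds = 1/11.
Target odds = 0.99/0.01 = 99.
Required Bayes factor = 99 ÷ (1/11) = 1089.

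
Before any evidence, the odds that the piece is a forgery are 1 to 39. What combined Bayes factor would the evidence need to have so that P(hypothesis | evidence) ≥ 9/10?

Prior odds = 1/39.
Target odds = 0.9/0.1 = 9.
Required Bayes factor = 9 ÷ (1/39) = 351.

351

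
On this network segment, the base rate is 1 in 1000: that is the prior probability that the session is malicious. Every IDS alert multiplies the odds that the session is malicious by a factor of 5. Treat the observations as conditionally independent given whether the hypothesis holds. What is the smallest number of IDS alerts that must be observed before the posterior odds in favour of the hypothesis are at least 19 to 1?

7

Prior odds = 0.001/0.999 = 1/999.
Likelihood ratio per IDS alert = 5.
Target odds = 19.
Need (1/999) × 5ⁿ ≥ 19, i.e. 5ⁿ ≥ 18981.
5⁶ = 15625 falls short of 18981 but 5⁷ = 78125 reaches it, so n = 7.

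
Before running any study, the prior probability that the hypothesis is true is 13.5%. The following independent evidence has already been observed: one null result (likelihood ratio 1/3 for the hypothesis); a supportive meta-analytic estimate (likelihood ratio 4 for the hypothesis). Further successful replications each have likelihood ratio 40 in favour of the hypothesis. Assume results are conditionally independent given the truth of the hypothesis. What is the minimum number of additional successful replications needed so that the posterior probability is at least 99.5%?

Prior odds = 0.135/0.865 = 27/173.
Combined Bayes factor of the evidence already in hand = (1/3) × 4 = 4/3.
Odds after that evidence = (27/173) × 4/3 = 36/173.
Target odds = 0.995/0.005 = 199.
Need 40ⁿ ≥ 199 ÷ (36/173) = 34427/36.
40¹ = 40 falls short of 34427/36 but 40² = 1600 reaches it, so n = 2.

2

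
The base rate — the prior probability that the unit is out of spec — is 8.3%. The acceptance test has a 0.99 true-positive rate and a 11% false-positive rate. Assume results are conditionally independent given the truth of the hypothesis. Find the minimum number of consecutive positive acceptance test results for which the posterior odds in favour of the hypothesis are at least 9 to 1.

3

Prior odds: 0.083 ÷ 0.917 = 83/917.
Likelihood ratio of a positive result = 0.99/0.11 = 9.
Target odds = 9.
Need (83/917) × 9ⁿ ≥ 9, i.e. 9ⁿ ≥ 8253/83.
9² = 81 falls short of 8253/83 but 9³ = 729 reaches it, so n = 3.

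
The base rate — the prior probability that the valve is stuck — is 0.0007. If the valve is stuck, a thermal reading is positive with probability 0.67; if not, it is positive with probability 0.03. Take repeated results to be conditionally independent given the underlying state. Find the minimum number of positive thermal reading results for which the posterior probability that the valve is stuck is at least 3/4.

Prior odds = 0.0007/0.9993 = 7/9993.
Likelihood ratio of a positive = 0.67/0.03 = 67/3.
Target posterior odds = 0.75/0.25 = 3.
Need (7/9993) × (67/3)ⁿ ≥ 3, i.e. (67/3)ⁿ ≥ 29979/7.
(67/3)² = 4489/9 falls short of 29979/7 but (67/3)³ = 300763/27 reaches it, so n = 3.

3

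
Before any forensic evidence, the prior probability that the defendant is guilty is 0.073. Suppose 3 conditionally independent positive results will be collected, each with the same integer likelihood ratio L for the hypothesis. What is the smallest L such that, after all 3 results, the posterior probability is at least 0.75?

4

Prior odds = 0.073/0.927 = 73/927.
Target odds = 0.75/0.25 = 3.
Need L³ ≥ 3 ÷ (73/927) = 2781/73.
3³ = 27 < 2781/73 ≤ 64 = 4³, so L = 4.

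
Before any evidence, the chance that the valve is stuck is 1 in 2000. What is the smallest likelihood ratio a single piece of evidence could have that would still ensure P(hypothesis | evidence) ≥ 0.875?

Prior odds = 0.0005/0.9995 = 1/1999.
Target odds = 0.875/0.125 = 7.
Required Bayes factor = 7 ÷ (1/1999) = 13993.

13993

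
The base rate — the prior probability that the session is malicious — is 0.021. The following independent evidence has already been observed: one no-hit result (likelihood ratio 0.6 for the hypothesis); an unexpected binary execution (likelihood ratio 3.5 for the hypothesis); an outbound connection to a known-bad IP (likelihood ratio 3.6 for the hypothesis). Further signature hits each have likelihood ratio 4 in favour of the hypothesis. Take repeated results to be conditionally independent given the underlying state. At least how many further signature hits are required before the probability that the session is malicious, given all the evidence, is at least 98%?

5

Prior odds = 0.021/0.979 = 21/979.
Combined Bayes factor of the evidence already in hand = 0.6 × 3.5 × 3.6 = 7.56.
Odds after that evidence = (21/979) × 7.56 = 3969/24475.
Target odds = 0.98/0.02 = 49.
Need 4ⁿ ≥ 49 ÷ (3969/24475) = 24475/81.
4⁴ = 256 falls short of 24475/81 but 4⁵ = 1024 reaches it, so n = 5.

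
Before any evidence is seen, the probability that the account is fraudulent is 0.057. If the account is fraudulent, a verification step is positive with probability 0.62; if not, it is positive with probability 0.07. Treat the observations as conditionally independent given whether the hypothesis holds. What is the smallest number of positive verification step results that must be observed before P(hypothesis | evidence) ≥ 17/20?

3

Prior odds = 0.057/0.943 = 57/943.
Likelihood ratio of a positive = 0.62/0.07 = 62/7.
Target posterior odds = 0.85/0.15 = 17/3.
Require (62/7)ⁿ ≥ 17/3 ÷ (57/943) = 16031/171.
(62/7)² = 3844/49 falls short of 16031/171 but (62/7)³ = 238328/343 reaches it, so n = 3.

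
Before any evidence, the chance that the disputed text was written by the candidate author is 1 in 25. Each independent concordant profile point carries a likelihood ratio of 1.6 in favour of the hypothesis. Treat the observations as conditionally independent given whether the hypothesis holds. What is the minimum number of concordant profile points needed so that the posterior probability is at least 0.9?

Prior odds = 0.04/0.96 = 1/24.
Likelihood ratio per concordant profile point = 1.6.
Target posterior odds = 0.9/0.1 = 9.
Need (1/24) × 1.6ⁿ ≥ 9, i.e. 1.6ⁿ ≥ 216.
1.6¹¹ ≈175.922 falls short of 216 but 1.6¹² ≈281.475 reaches it, so n = 12.

12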